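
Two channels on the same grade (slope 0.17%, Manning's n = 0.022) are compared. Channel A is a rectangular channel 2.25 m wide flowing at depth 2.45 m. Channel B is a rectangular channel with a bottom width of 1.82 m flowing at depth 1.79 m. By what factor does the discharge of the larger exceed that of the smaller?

1.99

Channel A: Flow area A = b·y = 2.25 × 2.45 = 5.513 m². Wetted perimeter P = b + 2y = 2.25 + 2×2.45 = 7.15 m. Hydraulic radius R = A/P = 5.513/7.15 = 0.771 m. Q_A = (1/0.022)·5.513·0.771^(2/3)·√0.0017 = 8.687 m³/s.
Channel B: Flow area A = b·y = 1.82 × 1.79 = 3.258 m². Wetted perimeter P = b + 2y = 1.82 + 2×1.79 = 5.4 m. Hydraulic radius R = A/P = 3.258/5.4 = 0.6033 m. Q_B = (1/0.022)·3.258·0.6033^(2/3)·√0.0017 = 4.359 m³/s.
The larger discharge is 8.687 m³/s and the smaller is 4.359 m³/s; the ratio is 1.99.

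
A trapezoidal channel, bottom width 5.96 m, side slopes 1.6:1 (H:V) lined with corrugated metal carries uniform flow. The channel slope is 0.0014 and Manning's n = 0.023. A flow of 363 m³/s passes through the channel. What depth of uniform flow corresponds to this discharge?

y_n = 6.23 m

Manning's equation rearranged: A R^(2/3) = nQ / (1·√S) = 0.023 × 363 / (√0.0014) = 223.1.
Trying y = 7 m: A R^(2/3) = 287.9 — too large.
Trying y = 4.4 m: A R^(2/3) = 106.3 — too small.
Trying y = 6.23 m: A R^(2/3) = 222.9 — matches.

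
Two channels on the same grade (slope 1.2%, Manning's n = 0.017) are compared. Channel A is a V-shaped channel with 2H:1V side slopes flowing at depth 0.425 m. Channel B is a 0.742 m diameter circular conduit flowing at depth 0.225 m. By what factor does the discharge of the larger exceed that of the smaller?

Channel A: For a triangular section with side slope z = 2: A = zy² = 2×0.425² = 0.3612 m²; P = 2y√(1+z²) = 2×0.425×2.236 = 1.901 m. Hydraulic radius R = A/P = 0.3612/1.901 = 0.1901 m. Q_A = (1/0.017)·0.3612·0.1901^(2/3)·√0.012 = 0.7695 m³/s.
Channel B: For a circular section of diameter D = 0.742 m at depth y = 0.225 m, the central angle is θ = 2 arccos(1 − 2y/D) = 2.333 rad. Then A = (D²/8)(θ − sin θ) = 0.1107 m² and P = Dθ/2 = 0.8654 m. Hydraulic radius R = A/P = 0.1107/0.8654 = 0.128 m. Q_B = (1/0.017)·0.1107·0.128^(2/3)·√0.012 = 0.1812 m³/s.
The larger discharge is 0.7695 m³/s and the smaller is 0.1812 m³/s; the ratio is 4.25.

4.25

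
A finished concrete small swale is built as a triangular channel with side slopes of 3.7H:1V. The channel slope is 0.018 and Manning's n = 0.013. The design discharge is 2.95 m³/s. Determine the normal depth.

Manning's equation rearranged: A R^(2/3) = nQ / (1·√S) = 0.013 × 2.95 / (√0.018) = 0.2858.
Trying y = 0.401 m: A R^(2/3) = 0.1991 — short.
Trying y = 0.563 m: A R^(2/3) = 0.492 — over.
Trying y = 0.459 m: A R^(2/3) = 0.2854 — close enough.

y_n = 0.459 m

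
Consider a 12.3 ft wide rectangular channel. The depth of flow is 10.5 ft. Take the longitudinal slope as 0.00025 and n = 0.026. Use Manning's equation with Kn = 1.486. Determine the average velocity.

V = 2.23 ft/s

Flow area A = b·y = 12.3 × 10.5 = 129.2 ft². Wetted perimeter P = b + 2y = 12.3 + 2×10.5 = 33.3 ft.
Hydraulic radius R = A/P = 129.2/33.3 = 3.878 ft.
From Manning's equation, V = (1.486/n) R^(2/3) S^(1/2) = (1.486/0.026) × 3.878^(2/3) × 0.00025^(1/2) = 2.23 ft/s.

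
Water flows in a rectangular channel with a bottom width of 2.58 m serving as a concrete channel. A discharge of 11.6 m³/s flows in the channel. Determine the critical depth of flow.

For a rectangular channel, critical depth y_c = (q²/g)^(1/3) where q = Q/b = 11.6/2.58 = 4.496 m²/s.
So y_c = (4.496²/9.81)^(1/3) = 1.27 m.

y_c = 1.27 m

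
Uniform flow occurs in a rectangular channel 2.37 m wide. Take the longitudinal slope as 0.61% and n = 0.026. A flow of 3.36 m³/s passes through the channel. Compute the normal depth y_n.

Manning's equation rearranged: A R^(2/3) = nQ / (1·√S) = 0.026 × 3.36 / (√0.0061) = 1.119.
Trying y = 0.695 m: A R^(2/3) = 0.9501 — short.
Trying y = 0.998 m: A R^(2/3) = 1.572 — over.
Trying y = 0.78 m: A R^(2/3) = 1.118 — ≈ 1.119.

y_n = 0.78 m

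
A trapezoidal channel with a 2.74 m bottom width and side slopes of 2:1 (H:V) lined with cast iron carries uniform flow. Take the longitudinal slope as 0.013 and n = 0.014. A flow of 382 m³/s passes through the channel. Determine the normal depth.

y_n = 3.36 m

Manning's equation rearranged: A R^(2/3) = nQ / (1·√S) = 0.014 × 382 / (√0.013) = 46.91.
Trying y = 4.25 m: A R^(2/3) = 80.72 — high.
Trying y = 2.85 m: A R^(2/3) = 32.26 — low.
Trying y = 3.36 m: A R^(2/3) = 46.84 — close enough.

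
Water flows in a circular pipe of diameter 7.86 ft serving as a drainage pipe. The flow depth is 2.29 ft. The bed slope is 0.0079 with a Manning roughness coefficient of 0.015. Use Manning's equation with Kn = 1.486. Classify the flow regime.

supercritical

For a circular section of diameter D = 7.86 ft at depth y = 2.29 ft, the central angle is θ = 2 arccos(1 − 2y/D) = 2.281 rad. Then A = (D²/8)(θ − sin θ) = 11.75 ft² and P = Dθ/2 = 8.963 ft.
Hydraulic radius R = A/P = 11.75/8.963 = 1.312 ft.
V = (1.486/n) R^(2/3) √S = (1.486/0.015) × 1.312^(2/3) × √0.0079 = 10.55 ft/s. Hydraulic depth D_h = A/T = 11.75/7.143 = 1.646 ft.
Froude number Fr = V/√(g·D_h) = 10.55/√(32.2×1.646) = 1.45, which is greater than 1, so the flow is supercritical.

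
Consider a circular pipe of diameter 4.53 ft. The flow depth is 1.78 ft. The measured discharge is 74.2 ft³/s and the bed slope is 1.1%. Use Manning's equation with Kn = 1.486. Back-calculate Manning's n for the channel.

n = 0.012

For a circular section of diameter D = 4.53 ft at depth y = 1.78 ft, the central angle is θ = 2 arccos(1 − 2y/D) = 2.71 rad. Then A = (D²/8)(θ − sin θ) = 5.878 ft² and P = Dθ/2 = 6.138 ft.
Hydraulic radius R = A/P = 5.878/6.138 = 0.9577 ft.
Rearranging Manning's equation: n = (1.486/Q) A R^(2/3) S^(1/2) = (1.486/74.2) × 5.878 × 0.9577^(2/3) × √0.011 = 0.012.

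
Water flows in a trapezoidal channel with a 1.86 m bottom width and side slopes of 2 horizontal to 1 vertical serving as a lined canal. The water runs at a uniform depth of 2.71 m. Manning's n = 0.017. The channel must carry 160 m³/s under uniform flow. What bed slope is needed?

With bottom width b = 1.86 m and side slope z = 2: A = (b + zy)y = (1.86 + 2×2.71)×2.71 = 19.73 m²; P = b + 2y√(1+z²) = 1.86 + 2×2.71×2.236 = 13.98 m.
Hydraulic radius R = A/P = 19.73/13.98 = 1.411 m.
From Manning's equation, S = [nQ / (1 A R^(2/3))]² = [0.017 × 160 / (1 × 19.73 × 1.411^(2/3))]² = 0.012.

S = 0.012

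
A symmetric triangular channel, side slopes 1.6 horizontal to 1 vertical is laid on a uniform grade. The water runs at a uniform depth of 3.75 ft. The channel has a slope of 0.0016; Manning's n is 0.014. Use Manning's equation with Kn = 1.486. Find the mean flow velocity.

V = 5.78 ft/s

For a triangular section with side slope z = 1.6: A = zy² = 1.6×3.75² = 22.5 ft²; P = 2y√(1+z²) = 2×3.75×1.887 = 14.15 ft.
Hydraulic radius R = A/P = 22.5/14.15 = 1.59 ft.
From Manning's equation, V = (1.486/n) R^(2/3) S^(1/2) = (1.486/0.014) × 1.59^(2/3) × 0.0016^(1/2) = 5.78 ft/s.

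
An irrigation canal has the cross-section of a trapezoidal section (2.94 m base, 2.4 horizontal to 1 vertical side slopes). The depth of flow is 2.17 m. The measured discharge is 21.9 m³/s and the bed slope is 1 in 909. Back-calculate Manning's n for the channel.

n = 0.031

With bottom width b = 2.94 m and side slope z = 2.4: A = (b + zy)y = (2.94 + 2.4×2.17)×2.17 = 17.68 m²; P = b + 2y√(1+z²) = 2.94 + 2×2.17×2.6 = 14.22 m.
Hydraulic radius R = A/P = 17.68/14.22 = 1.243 m.
Rearranging Manning's equation: n = (1/Q) A R^(2/3) S^(1/2) = (1/21.9) × 17.68 × 1.243^(2/3) × √0.0011 = 0.031.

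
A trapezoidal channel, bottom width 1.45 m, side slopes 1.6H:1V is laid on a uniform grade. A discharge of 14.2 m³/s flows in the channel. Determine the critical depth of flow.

y_c = 1.36 m

At critical depth, Q² T / (g A³) = 1, i.e. A³/T = Q²/g = 14.2²/9.81 = 20.55.
Try y = 1.69 m: A³/T = 50.45 — too large.
Try y = 1.05 m: A³/T = 7.38 — too small.
Try y = 1.36 m: A³/T = 20.67 — close enough.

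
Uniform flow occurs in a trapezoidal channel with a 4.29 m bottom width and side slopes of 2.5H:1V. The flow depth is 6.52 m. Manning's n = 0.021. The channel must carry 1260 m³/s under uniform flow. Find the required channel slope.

S = 0.00758

With bottom width b = 4.29 m and side slope z = 2.5: A = (b + zy)y = (4.29 + 2.5×6.52)×6.52 = 134.2 m²; P = b + 2y√(1+z²) = 4.29 + 2×6.52×2.693 = 39.4 m.
Hydraulic radius R = A/P = 134.2/39.4 = 3.407 m.
From Manning's equation, S = [nQ / (1 A R^(2/3))]² = [0.021 × 1260 / (1 × 134.2 × 3.407^(2/3))]² = 0.00758.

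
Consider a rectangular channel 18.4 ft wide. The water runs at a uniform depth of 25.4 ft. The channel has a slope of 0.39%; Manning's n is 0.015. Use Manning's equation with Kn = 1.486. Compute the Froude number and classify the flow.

Flow area A = b·y = 18.4 × 25.4 = 467.4 ft². Wetted perimeter P = b + 2y = 18.4 + 2×25.4 = 69.2 ft.
Hydraulic radius R = A/P = 467.4/69.2 = 6.754 ft.
V = (1.486/n) R^(2/3) √S = (1.486/0.015) × 6.754^(2/3) × √0.0039 = 22.1 ft/s. Hydraulic depth D_h = A/T = 467.4/18.4 = 25.4 ft.
Froude number Fr = V/√(g·D_h) = 22.1/√(32.2×25.4) = 0.773, which is less than 1, so the flow is subcritical.

subcritical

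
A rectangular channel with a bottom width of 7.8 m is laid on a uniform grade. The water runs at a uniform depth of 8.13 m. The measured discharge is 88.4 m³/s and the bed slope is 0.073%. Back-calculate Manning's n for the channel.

n = 0.037

Flow area A = b·y = 7.8 × 8.13 = 63.41 m². Wetted perimeter P = b + 2y = 7.8 + 2×8.13 = 24.06 m.
Hydraulic radius R = A/P = 63.41/24.06 = 2.636 m.
Rearranging Manning's equation: n = (1/Q) A R^(2/3) S^(1/2) = (1/88.4) × 63.41 × 2.636^(2/3) × √0.00073 = 0.037.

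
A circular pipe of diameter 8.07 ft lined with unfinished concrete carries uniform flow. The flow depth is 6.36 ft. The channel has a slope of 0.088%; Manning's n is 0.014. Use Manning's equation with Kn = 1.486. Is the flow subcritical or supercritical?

subcritical

For a circular section of diameter D = 8.07 ft at depth y = 6.36 ft, the central angle is θ = 2 arccos(1 − 2y/D) = 4.37 rad. Then A = (D²/8)(θ − sin θ) = 43.24 ft² and P = Dθ/2 = 17.63 ft.
Hydraulic radius R = A/P = 43.24/17.63 = 2.452 ft.
V = (1.486/n) R^(2/3) √S = (1.486/0.014) × 2.452^(2/3) × √0.00088 = 5.726 ft/s. Hydraulic depth D_h = A/T = 43.24/6.596 = 6.556 ft.
Froude number Fr = V/√(g·D_h) = 5.726/√(32.2×6.556) = 0.394, which is less than 1, so the flow is subcritical.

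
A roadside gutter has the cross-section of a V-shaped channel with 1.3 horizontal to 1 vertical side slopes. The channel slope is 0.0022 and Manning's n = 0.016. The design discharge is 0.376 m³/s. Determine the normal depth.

Manning's equation rearranged: A R^(2/3) = nQ / (1·√S) = 0.016 × 0.376 / (√0.0022) = 0.1283.
Trying y = 0.643 m: A R^(2/3) = 0.216 — too large.
Trying y = 0.404 m: A R^(2/3) = 0.06256 — too small.
Trying y = 0.529 m: A R^(2/3) = 0.1284 — close enough.

y_n = 0.529 m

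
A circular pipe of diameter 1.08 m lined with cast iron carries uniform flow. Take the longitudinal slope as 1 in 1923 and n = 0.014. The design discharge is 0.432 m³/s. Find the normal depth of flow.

y_n = 0.661 m

Manning's equation rearranged: A R^(2/3) = nQ / (1·√S) = 0.014 × 0.432 / (√0.00052) = 0.2652.
Try y = 0.767 m: A R^(2/3) = 0.3264 — too large.
Try y = 0.661 m: A R^(2/3) = 0.265 — close enough.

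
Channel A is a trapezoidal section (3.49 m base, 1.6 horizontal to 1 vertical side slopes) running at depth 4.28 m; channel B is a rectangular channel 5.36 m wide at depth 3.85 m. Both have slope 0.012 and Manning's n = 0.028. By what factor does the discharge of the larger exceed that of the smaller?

Channel A: With bottom width b = 3.49 m and side slope z = 1.6: A = (b + zy)y = (3.49 + 1.6×4.28)×4.28 = 44.25 m²; P = b + 2y√(1+z²) = 3.49 + 2×4.28×1.887 = 19.64 m. Hydraulic radius R = A/P = 44.25/19.64 = 2.253 m. Q_A = (1/0.028)·44.25·2.253^(2/3)·√0.012 = 297.5 m³/s.
Channel B: Flow area A = b·y = 5.36 × 3.85 = 20.64 m². Wetted perimeter P = b + 2y = 5.36 + 2×3.85 = 13.06 m. Hydraulic radius R = A/P = 20.64/13.06 = 1.58 m. Q_B = (1/0.028)·20.64·1.58^(2/3)·√0.012 = 109.5 m³/s.
The larger discharge is 297.5 m³/s and the smaller is 109.5 m³/s; the ratio is 2.72.

2.72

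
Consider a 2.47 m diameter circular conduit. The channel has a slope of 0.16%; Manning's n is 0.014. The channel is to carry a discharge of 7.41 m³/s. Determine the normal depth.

Manning's equation rearranged: A R^(2/3) = nQ / (1·√S) = 0.014 × 7.41 / (√0.0016) = 2.594.
Try y = 1.39 m: A R^(2/3) = 2.112 — too small.
Try y = 1.76 m: A R^(2/3) = 2.977 — too large.
Try y = 1.59 m: A R^(2/3) = 2.592 — matches.

y_n = 1.59 m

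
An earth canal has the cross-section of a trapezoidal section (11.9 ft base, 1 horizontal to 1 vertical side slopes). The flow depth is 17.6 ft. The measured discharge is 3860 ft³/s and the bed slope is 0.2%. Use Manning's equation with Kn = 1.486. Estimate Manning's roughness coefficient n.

With bottom width b = 11.9 ft and side slope z = 1: A = (b + zy)y = (11.9 + 1×17.6)×17.6 = 519.2 ft²; P = b + 2y√(1+z²) = 11.9 + 2×17.6×1.414 = 61.68 ft.
Hydraulic radius R = A/P = 519.2/61.68 = 8.418 ft.
Rearranging Manning's equation: n = (1.486/Q) A R^(2/3) S^(1/2) = (1.486/3860) × 519.2 × 8.418^(2/3) × √0.002 = 0.037.

n = 0.037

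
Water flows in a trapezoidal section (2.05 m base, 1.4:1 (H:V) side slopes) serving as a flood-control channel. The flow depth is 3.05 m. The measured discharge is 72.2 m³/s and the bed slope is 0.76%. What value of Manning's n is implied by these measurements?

With bottom width b = 2.05 m and side slope z = 1.4: A = (b + zy)y = (2.05 + 1.4×3.05)×3.05 = 19.28 m²; P = b + 2y√(1+z²) = 2.05 + 2×3.05×1.72 = 12.54 m.
Hydraulic radius R = A/P = 19.28/12.54 = 1.537 m.
Rearranging Manning's equation: n = (1/Q) A R^(2/3) S^(1/2) = (1/72.2) × 19.28 × 1.537^(2/3) × √0.0076 = 0.031.

n = 0.031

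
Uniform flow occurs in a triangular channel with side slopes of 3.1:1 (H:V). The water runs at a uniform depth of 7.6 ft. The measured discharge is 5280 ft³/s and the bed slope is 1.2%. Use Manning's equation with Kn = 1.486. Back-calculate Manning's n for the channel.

For a triangular section with side slope z = 3.1: A = zy² = 3.1×7.6² = 179.1 ft²; P = 2y√(1+z²) = 2×7.6×3.257 = 49.51 ft.
Hydraulic radius R = A/P = 179.1/49.51 = 3.616 ft.
Rearranging Manning's equation: n = (1.486/Q) A R^(2/3) S^(1/2) = (1.486/5280) × 179.1 × 3.616^(2/3) × √0.012 = 0.013.

n = 0.013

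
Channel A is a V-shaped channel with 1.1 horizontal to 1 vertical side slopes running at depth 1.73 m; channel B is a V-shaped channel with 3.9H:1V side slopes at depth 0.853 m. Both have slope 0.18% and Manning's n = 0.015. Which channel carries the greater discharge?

channel A

Channel A: For a triangular section with side slope z = 1.1: A = zy² = 1.1×1.73² = 3.292 m²; P = 2y√(1+z²) = 2×1.73×1.487 = 5.144 m. Hydraulic radius R = A/P = 3.292/5.144 = 0.64 m. Q_A = (1/0.015)·3.292·0.64^(2/3)·√0.0018 = 6.916 m³/s.
Channel B: For a triangular section with side slope z = 3.9: A = zy² = 3.9×0.853² = 2.838 m²; P = 2y√(1+z²) = 2×0.853×4.026 = 6.869 m. Hydraulic radius R = A/P = 2.838/6.869 = 0.4131 m. Q_B = (1/0.015)·2.838·0.4131^(2/3)·√0.0018 = 4.452 m³/s.
Q_A = 6.916 m³/s vs Q_B = 4.452 m³/s, so channel A carries more.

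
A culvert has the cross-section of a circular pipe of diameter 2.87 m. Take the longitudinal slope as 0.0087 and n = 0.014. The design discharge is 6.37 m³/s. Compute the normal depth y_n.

y_n = 0.835 m

Manning's equation rearranged: A R^(2/3) = nQ / (1·√S) = 0.014 × 6.37 / (√0.0087) = 0.9561.
Trying y = 0.706 m: A R^(2/3) = 0.6878 — short.
Trying y = 0.985 m: A R^(2/3) = 1.314 — over.
Trying y = 0.835 m: A R^(2/3) = 0.9567 — matches.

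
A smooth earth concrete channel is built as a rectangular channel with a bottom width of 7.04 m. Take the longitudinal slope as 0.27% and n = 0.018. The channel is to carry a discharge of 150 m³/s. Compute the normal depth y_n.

Manning's equation rearranged: A R^(2/3) = nQ / (1·√S) = 0.018 × 150 / (√0.0027) = 51.96.
Try y = 3.27 m: A R^(2/3) = 32.73 — low.
Try y = 5.5 m: A R^(2/3) = 64.43 — high.
Try y = 4.65 m: A R^(2/3) = 52.02 — ≈ 51.96.

y_n = 4.65 m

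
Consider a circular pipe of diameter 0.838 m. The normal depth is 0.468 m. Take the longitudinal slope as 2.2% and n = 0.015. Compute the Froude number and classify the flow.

supercritical

For a circular section of diameter D = 0.838 m at depth y = 0.468 m, the central angle is θ = 2 arccos(1 − 2y/D) = 3.376 rad. Then A = (D²/8)(θ − sin θ) = 0.3167 m² and P = Dθ/2 = 1.415 m.
Hydraulic radius R = A/P = 0.3167/1.415 = 0.2239 m.
V = (1/n) R^(2/3) √S = (1/0.015) × 0.2239^(2/3) × √0.022 = 3.646 m/s. Hydraulic depth D_h = A/T = 0.3167/0.8322 = 0.3806 m.
Froude number Fr = V/√(g·D_h) = 3.646/√(9.81×0.3806) = 1.89, which is greater than 1, so the flow is supercritical.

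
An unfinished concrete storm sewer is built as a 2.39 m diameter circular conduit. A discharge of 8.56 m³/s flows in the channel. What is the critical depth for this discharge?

y_c = 1.35 m

At critical depth, Q² T / (g A³) = 1, i.e. A³/T = Q²/g = 8.56²/9.81 = 7.469.
Try y = 1.55 m: A³/T = 12.79 — over.
Try y = 1.07 m: A³/T = 3.095 — short.
Try y = 1.35 m: A³/T = 7.525 — ≈ 7.469.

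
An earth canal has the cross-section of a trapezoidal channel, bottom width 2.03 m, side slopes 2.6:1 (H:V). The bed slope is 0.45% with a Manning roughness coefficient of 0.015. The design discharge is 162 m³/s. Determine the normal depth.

y_n = 2.88 m

Manning's equation rearranged: A R^(2/3) = nQ / (1·√S) = 0.015 × 162 / (√0.0045) = 36.22.
At y = 2.36 m: A R^(2/3) = 22.6 — low.
At y = 3.29 m: A R^(2/3) = 49.8 — high.
At y = 2.88 m: A R^(2/3) = 36.18 — close enough.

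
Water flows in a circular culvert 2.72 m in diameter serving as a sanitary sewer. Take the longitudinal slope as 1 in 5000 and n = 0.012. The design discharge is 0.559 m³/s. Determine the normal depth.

y_n = 0.597 m

Manning's equation rearranged: A R^(2/3) = nQ / (1·√S) = 0.012 × 0.559 / (√0.0002) = 0.4743.
At y = 0.532 m: A R^(2/3) = 0.3761 — low.
At y = 0.684 m: A R^(2/3) = 0.6227 — high.
At y = 0.597 m: A R^(2/3) = 0.4747 — matches.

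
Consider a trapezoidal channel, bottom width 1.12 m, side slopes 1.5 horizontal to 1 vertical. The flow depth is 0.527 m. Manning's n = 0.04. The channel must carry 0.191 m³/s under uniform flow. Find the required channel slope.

With bottom width b = 1.12 m and side slope z = 1.5: A = (b + zy)y = (1.12 + 1.5×0.527)×0.527 = 1.007 m²; P = b + 2y√(1+z²) = 1.12 + 2×0.527×1.803 = 3.02 m.
Hydraulic radius R = A/P = 1.007/3.02 = 0.3334 m.
From Manning's equation, S = [nQ / (1 A R^(2/3))]² = [0.04 × 0.191 / (1 × 1.007 × 0.3334^(2/3))]² = 0.000249.

S = 0.000249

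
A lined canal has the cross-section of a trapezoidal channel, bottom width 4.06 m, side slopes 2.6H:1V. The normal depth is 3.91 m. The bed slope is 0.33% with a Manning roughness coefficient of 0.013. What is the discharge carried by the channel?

Q = 410 m³/s

With bottom width b = 4.06 m and side slope z = 2.6: A = (b + zy)y = (4.06 + 2.6×3.91)×3.91 = 55.62 m²; P = b + 2y√(1+z²) = 4.06 + 2×3.91×2.786 = 25.84 m.
Hydraulic radius R = A/P = 55.62/25.84 = 2.152 m.
Manning's equation: Q = (1/n) A R^(2/3) S^(1/2) = (1/0.013) × 55.62 × 2.152^(2/3) × 0.0033^(1/2) = 410 m³/s.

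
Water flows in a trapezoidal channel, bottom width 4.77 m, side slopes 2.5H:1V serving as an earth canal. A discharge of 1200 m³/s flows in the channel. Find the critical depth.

y_c = 7.71 m

At critical depth, Q² T / (g A³) = 1, i.e. A³/T = Q²/g = 1200²/9.81 = 146800.
At y = 9.77 m: A³/T = 432800 — too large.
At y = 5.28 m: A³/T = 27400 — too small.
At y = 7.71 m: A³/T = 147100 — matches.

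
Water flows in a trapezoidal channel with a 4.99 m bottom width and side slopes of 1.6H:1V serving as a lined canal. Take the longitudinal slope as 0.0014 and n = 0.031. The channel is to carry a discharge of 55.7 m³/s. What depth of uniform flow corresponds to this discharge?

y_n = 3.09 m

Manning's equation rearranged: A R^(2/3) = nQ / (1·√S) = 0.031 × 55.7 / (√0.0014) = 46.15.
Trying y = 2.63 m: A R^(2/3) = 33.39 — low.
Trying y = 3.46 m: A R^(2/3) = 58.16 — high.
Trying y = 3.09 m: A R^(2/3) = 46.15 — matches.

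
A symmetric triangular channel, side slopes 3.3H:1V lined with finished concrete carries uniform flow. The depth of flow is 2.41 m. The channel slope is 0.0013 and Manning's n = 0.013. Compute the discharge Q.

Q = 58.5 m³/s

For a triangular section with side slope z = 3.3: A = zy² = 3.3×2.41² = 19.17 m²; P = 2y√(1+z²) = 2×2.41×3.448 = 16.62 m.
Hydraulic radius R = A/P = 19.17/16.62 = 1.153 m.
Manning's equation: Q = (1/n) A R^(2/3) S^(1/2) = (1/0.013) × 19.17 × 1.153^(2/3) × 0.0013^(1/2) = 58.5 m³/s.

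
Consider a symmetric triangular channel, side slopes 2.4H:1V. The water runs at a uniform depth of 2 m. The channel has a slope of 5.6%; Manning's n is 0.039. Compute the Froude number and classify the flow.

For a triangular section with side slope z = 2.4: A = zy² = 2.4×2² = 9.6 m²; P = 2y√(1+z²) = 2×2×2.6 = 10.4 m.
Hydraulic radius R = A/P = 9.6/10.4 = 0.9231 m.
V = (1/n) R^(2/3) √S = (1/0.039) × 0.9231^(2/3) × √0.056 = 5.752 m/s. Hydraulic depth D_h = A/T = 9.6/9.6 = 1 m.
Froude number Fr = V/√(g·D_h) = 5.752/√(9.81×1) = 1.84, which is greater than 1, so the flow is supercritical.

supercritical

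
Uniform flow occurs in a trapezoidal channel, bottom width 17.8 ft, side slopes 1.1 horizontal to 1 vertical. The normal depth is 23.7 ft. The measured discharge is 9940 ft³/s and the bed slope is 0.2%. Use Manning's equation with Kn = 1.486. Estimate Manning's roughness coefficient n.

n = 0.036

With bottom width b = 17.8 ft and side slope z = 1.1: A = (b + zy)y = (17.8 + 1.1×23.7)×23.7 = 1040 ft²; P = b + 2y√(1+z²) = 17.8 + 2×23.7×1.487 = 88.27 ft.
Hydraulic radius R = A/P = 1040/88.27 = 11.78 ft.
Rearranging Manning's equation: n = (1.486/Q) A R^(2/3) S^(1/2) = (1.486/9940) × 1040 × 11.78^(2/3) × √0.002 = 0.036.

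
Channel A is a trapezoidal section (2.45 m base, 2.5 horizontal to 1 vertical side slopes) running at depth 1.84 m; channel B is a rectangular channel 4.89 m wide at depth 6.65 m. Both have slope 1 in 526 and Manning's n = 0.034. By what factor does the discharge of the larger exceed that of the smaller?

3.58

Channel A: With bottom width b = 2.45 m and side slope z = 2.5: A = (b + zy)y = (2.45 + 2.5×1.84)×1.84 = 12.97 m²; P = b + 2y√(1+z²) = 2.45 + 2×1.84×2.693 = 12.36 m. Hydraulic radius R = A/P = 12.97/12.36 = 1.05 m. Q_A = (1/0.034)·12.97·1.05^(2/3)·√0.001901 = 17.18 m³/s.
Channel B: Flow area A = b·y = 4.89 × 6.65 = 32.52 m². Wetted perimeter P = b + 2y = 4.89 + 2×6.65 = 18.19 m. Hydraulic radius R = A/P = 32.52/18.19 = 1.788 m. Q_B = (1/0.034)·32.52·1.788^(2/3)·√0.001901 = 61.43 m³/s.
The larger discharge is 61.43 m³/s and the smaller is 17.18 m³/s; the ratio is 3.58.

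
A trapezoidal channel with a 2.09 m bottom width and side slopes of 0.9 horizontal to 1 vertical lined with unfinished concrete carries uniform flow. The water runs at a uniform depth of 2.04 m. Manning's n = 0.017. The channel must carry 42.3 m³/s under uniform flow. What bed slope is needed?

S = 0.00749

With bottom width b = 2.09 m and side slope z = 0.9: A = (b + zy)y = (2.09 + 0.9×2.04)×2.04 = 8.009 m²; P = b + 2y√(1+z²) = 2.09 + 2×2.04×1.345 = 7.579 m.
Hydraulic radius R = A/P = 8.009/7.579 = 1.057 m.
From Manning's equation, S = [nQ / (1 A R^(2/3))]² = [0.017 × 42.3 / (1 × 8.009 × 1.057^(2/3))]² = 0.00749.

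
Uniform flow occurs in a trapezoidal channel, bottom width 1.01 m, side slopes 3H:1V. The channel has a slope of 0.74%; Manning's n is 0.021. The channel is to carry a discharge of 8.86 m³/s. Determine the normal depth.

Manning's equation rearranged: A R^(2/3) = nQ / (1·√S) = 0.021 × 8.86 / (√0.0074) = 2.163.
Try y = 1.03 m: A R^(2/3) = 2.873 — high.
Try y = 0.912 m: A R^(2/3) = 2.164 — matches.

y_n = 0.912 m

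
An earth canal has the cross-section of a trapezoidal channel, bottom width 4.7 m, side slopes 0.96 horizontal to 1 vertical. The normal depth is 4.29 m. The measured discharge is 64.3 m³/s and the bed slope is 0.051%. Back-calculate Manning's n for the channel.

With bottom width b = 4.7 m and side slope z = 0.96: A = (b + zy)y = (4.7 + 0.96×4.29)×4.29 = 37.83 m²; P = b + 2y√(1+z²) = 4.7 + 2×4.29×1.386 = 16.59 m.
Hydraulic radius R = A/P = 37.83/16.59 = 2.28 m.
Rearranging Manning's equation: n = (1/Q) A R^(2/3) S^(1/2) = (1/64.3) × 37.83 × 2.28^(2/3) × √0.00051 = 0.023.

n = 0.023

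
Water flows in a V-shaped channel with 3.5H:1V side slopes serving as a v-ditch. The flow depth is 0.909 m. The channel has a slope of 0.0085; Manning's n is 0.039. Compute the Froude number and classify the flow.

For a triangular section with side slope z = 3.5: A = zy² = 3.5×0.909² = 2.892 m²; P = 2y√(1+z²) = 2×0.909×3.64 = 6.618 m.
Hydraulic radius R = A/P = 2.892/6.618 = 0.437 m.
V = (1/n) R^(2/3) √S = (1/0.039) × 0.437^(2/3) × √0.0085 = 1.361 m/s. Hydraulic depth D_h = A/T = 2.892/6.363 = 0.4545 m.
Froude number Fr = V/√(g·D_h) = 1.361/√(9.81×0.4545) = 0.645, which is less than 1, so the flow is subcritical.

subcritical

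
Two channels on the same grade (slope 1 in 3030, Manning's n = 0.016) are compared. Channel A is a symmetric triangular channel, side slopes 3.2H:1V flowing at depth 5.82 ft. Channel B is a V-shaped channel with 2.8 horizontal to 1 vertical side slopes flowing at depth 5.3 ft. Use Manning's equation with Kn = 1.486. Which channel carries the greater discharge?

channel A

Channel A: For a triangular section with side slope z = 3.2: A = zy² = 3.2×5.82² = 108.4 ft²; P = 2y√(1+z²) = 2×5.82×3.353 = 39.02 ft. Hydraulic radius R = A/P = 108.4/39.02 = 2.778 ft. Q_A = (1.486/0.016)·108.4·2.778^(2/3)·√0.00033 = 361.4 ft³/s.
Channel B: For a triangular section with side slope z = 2.8: A = zy² = 2.8×5.3² = 78.65 ft²; P = 2y√(1+z²) = 2×5.3×2.973 = 31.52 ft. Hydraulic radius R = A/P = 78.65/31.52 = 2.496 ft. Q_B = (1.486/0.016)·78.65·2.496^(2/3)·√0.00033 = 244.2 ft³/s.
Q_A = 361.4 ft³/s vs Q_B = 244.2 ft³/s, so channel A carries more.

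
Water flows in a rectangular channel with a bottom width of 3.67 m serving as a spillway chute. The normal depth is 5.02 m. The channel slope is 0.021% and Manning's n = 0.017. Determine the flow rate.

Flow area A = b·y = 3.67 × 5.02 = 18.42 m². Wetted perimeter P = b + 2y = 3.67 + 2×5.02 = 13.71 m.
Hydraulic radius R = A/P = 18.42/13.71 = 1.344 m.
Manning's equation: Q = (1/n) A R^(2/3) S^(1/2) = (1/0.017) × 18.42 × 1.344^(2/3) × 0.00021^(1/2) = 19.1 m³/s.

Q = 19.1 m³/s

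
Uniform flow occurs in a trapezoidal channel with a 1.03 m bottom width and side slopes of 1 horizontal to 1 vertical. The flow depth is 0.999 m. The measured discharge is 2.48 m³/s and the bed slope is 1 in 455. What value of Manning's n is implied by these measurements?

With bottom width b = 1.03 m and side slope z = 1: A = (b + zy)y = (1.03 + 1×0.999)×0.999 = 2.027 m²; P = b + 2y√(1+z²) = 1.03 + 2×0.999×1.414 = 3.856 m.
Hydraulic radius R = A/P = 2.027/3.856 = 0.5257 m.
Rearranging Manning's equation: n = (1/Q) A R^(2/3) S^(1/2) = (1/2.48) × 2.027 × 0.5257^(2/3) × √0.002198 = 0.025.

n = 0.025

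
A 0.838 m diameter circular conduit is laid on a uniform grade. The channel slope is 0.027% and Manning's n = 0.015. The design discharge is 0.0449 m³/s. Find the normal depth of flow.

y_n = 0.261 m

Manning's equation rearranged: A R^(2/3) = nQ / (1·√S) = 0.015 × 0.0449 / (√0.00027) = 0.04099.
At y = 0.204 m: A R^(2/3) = 0.02528 — low.
At y = 0.261 m: A R^(2/3) = 0.04096 — ≈ 0.04099.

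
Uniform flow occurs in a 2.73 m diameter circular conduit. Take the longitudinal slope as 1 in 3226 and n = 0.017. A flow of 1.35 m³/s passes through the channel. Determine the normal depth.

y_n = 1 m

Manning's equation rearranged: A R^(2/3) = nQ / (1·√S) = 0.017 × 1.35 / (√0.00031) = 1.304.
Try y = 1.08 m: A R^(2/3) = 1.498 — over.
Try y = 1 m: A R^(2/3) = 1.299 — close enough.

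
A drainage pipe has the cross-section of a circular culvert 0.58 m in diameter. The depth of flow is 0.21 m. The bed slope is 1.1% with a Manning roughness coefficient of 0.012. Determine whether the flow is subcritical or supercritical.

supercritical

For a circular section of diameter D = 0.58 m at depth y = 0.21 m, the central angle is θ = 2 arccos(1 − 2y/D) = 2.583 rad. Then A = (D²/8)(θ − sin θ) = 0.0863 m² and P = Dθ/2 = 0.749 m.
Hydraulic radius R = A/P = 0.0863/0.749 = 0.1152 m.
V = (1/n) R^(2/3) √S = (1/0.012) × 0.1152^(2/3) × √0.011 = 2.07 m/s. Hydraulic depth D_h = A/T = 0.0863/0.5575 = 0.1548 m.
Froude number Fr = V/√(g·D_h) = 2.07/√(9.81×0.1548) = 1.68, which is greater than 1, so the flow is supercritical.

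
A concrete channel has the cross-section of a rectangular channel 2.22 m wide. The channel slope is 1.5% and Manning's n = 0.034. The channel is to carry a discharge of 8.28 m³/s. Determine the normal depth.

y_n = 1.42 m

Manning's equation rearranged: A R^(2/3) = nQ / (1·√S) = 0.034 × 8.28 / (√0.015) = 2.299.
Try y = 1.13 m: A R^(2/3) = 1.704 — short.
Try y = 1.42 m: A R^(2/3) = 2.3 — matches.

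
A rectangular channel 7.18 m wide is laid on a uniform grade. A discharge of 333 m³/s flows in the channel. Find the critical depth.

For a rectangular channel, critical depth y_c = (q²/g)^(1/3) where q = Q/b = 333/7.18 = 46.38 m²/s.
So y_c = (46.38²/9.81)^(1/3) = 6.03 m.

y_c = 6.03 m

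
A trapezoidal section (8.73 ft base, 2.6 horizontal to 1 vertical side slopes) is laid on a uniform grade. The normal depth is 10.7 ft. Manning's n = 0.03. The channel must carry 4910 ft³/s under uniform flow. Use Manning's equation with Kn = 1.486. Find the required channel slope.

S = 0.00628

With bottom width b = 8.73 ft and side slope z = 2.6: A = (b + zy)y = (8.73 + 2.6×10.7)×10.7 = 391.1 ft²; P = b + 2y√(1+z²) = 8.73 + 2×10.7×2.786 = 68.34 ft.
Hydraulic radius R = A/P = 391.1/68.34 = 5.722 ft.
From Manning's equation, S = [nQ / (1.486 A R^(2/3))]² = [0.03 × 4910 / (1.486 × 391.1 × 5.722^(2/3))]² = 0.00628.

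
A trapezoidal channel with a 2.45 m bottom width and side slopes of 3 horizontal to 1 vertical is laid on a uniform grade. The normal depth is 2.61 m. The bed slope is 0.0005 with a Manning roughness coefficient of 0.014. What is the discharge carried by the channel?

Q = 54 m³/s

With bottom width b = 2.45 m and side slope z = 3: A = (b + zy)y = (2.45 + 3×2.61)×2.61 = 26.83 m²; P = b + 2y√(1+z²) = 2.45 + 2×2.61×3.162 = 18.96 m.
Hydraulic radius R = A/P = 26.83/18.96 = 1.415 m.
Manning's equation: Q = (1/n) A R^(2/3) S^(1/2) = (1/0.014) × 26.83 × 1.415^(2/3) × 0.0005^(1/2) = 54 m³/s.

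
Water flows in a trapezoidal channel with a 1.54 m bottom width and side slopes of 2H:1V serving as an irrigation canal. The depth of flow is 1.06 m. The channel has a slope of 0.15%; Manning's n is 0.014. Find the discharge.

With bottom width b = 1.54 m and side slope z = 2: A = (b + zy)y = (1.54 + 2×1.06)×1.06 = 3.88 m²; P = b + 2y√(1+z²) = 1.54 + 2×1.06×2.236 = 6.28 m.
Hydraulic radius R = A/P = 3.88/6.28 = 0.6177 m.
Manning's equation: Q = (1/n) A R^(2/3) S^(1/2) = (1/0.014) × 3.88 × 0.6177^(2/3) × 0.0015^(1/2) = 7.78 m³/s.

Q = 7.78 m³/s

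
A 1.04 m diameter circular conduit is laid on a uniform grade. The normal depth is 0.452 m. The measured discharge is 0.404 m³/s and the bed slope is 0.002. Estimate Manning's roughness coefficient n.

For a circular section of diameter D = 1.04 m at depth y = 0.452 m, the central angle is θ = 2 arccos(1 − 2y/D) = 2.879 rad. Then A = (D²/8)(θ − sin θ) = 0.3542 m² and P = Dθ/2 = 1.497 m.
Hydraulic radius R = A/P = 0.3542/1.497 = 0.2366 m.
Rearranging Manning's equation: n = (1/Q) A R^(2/3) S^(1/2) = (1/0.404) × 0.3542 × 0.2366^(2/3) × √0.002 = 0.015.

n = 0.015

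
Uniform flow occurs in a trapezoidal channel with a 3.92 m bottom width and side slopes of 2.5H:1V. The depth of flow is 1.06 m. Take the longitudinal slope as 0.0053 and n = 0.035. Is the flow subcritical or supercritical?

subcritical

With bottom width b = 3.92 m and side slope z = 2.5: A = (b + zy)y = (3.92 + 2.5×1.06)×1.06 = 6.964 m²; P = b + 2y√(1+z²) = 3.92 + 2×1.06×2.693 = 9.628 m.
Hydraulic radius R = A/P = 6.964/9.628 = 0.7233 m.
V = (1/n) R^(2/3) √S = (1/0.035) × 0.7233^(2/3) × √0.0053 = 1.676 m/s. Hydraulic depth D_h = A/T = 6.964/9.22 = 0.7553 m.
Froude number Fr = V/√(g·D_h) = 1.676/√(9.81×0.7553) = 0.616, which is less than 1, so the flow is subcritical.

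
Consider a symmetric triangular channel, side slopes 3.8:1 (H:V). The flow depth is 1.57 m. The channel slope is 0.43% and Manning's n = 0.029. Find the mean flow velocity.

V = 1.88 m/s

For a triangular section with side slope z = 3.8: A = zy² = 3.8×1.57² = 9.367 m²; P = 2y√(1+z²) = 2×1.57×3.929 = 12.34 m.
Hydraulic radius R = A/P = 9.367/12.34 = 0.7592 m.
From Manning's equation, V = (1/n) R^(2/3) S^(1/2) = (1/0.029) × 0.7592^(2/3) × 0.0043^(1/2) = 1.88 m/s.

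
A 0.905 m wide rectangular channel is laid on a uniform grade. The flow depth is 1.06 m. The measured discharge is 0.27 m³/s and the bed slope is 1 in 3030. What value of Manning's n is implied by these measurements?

n = 0.03

Flow area A = b·y = 0.905 × 1.06 = 0.9593 m². Wetted perimeter P = b + 2y = 0.905 + 2×1.06 = 3.025 m.
Hydraulic radius R = A/P = 0.9593/3.025 = 0.3171 m.
Rearranging Manning's equation: n = (1/Q) A R^(2/3) S^(1/2) = (1/0.27) × 0.9593 × 0.3171^(2/3) × √0.00033 = 0.03.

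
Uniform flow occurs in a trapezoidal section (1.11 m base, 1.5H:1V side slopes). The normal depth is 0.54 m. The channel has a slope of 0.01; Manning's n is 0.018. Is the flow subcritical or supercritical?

With bottom width b = 1.11 m and side slope z = 1.5: A = (b + zy)y = (1.11 + 1.5×0.54)×0.54 = 1.037 m²; P = b + 2y√(1+z²) = 1.11 + 2×0.54×1.803 = 3.057 m.
Hydraulic radius R = A/P = 1.037/3.057 = 0.3392 m.
V = (1/n) R^(2/3) √S = (1/0.018) × 0.3392^(2/3) × √0.01 = 2.702 m/s. Hydraulic depth D_h = A/T = 1.037/2.73 = 0.3798 m.
Froude number Fr = V/√(g·D_h) = 2.702/√(9.81×0.3798) = 1.4, which is greater than 1, so the flow is supercritical.

supercritical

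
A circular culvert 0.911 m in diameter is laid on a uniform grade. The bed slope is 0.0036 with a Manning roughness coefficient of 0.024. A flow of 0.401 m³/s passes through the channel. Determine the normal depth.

Manning's equation rearranged: A R^(2/3) = nQ / (1·√S) = 0.024 × 0.401 / (√0.0036) = 0.1604.
Try y = 0.649 m: A R^(2/3) = 0.2082 — over.
Try y = 0.442 m: A R^(2/3) = 0.1155 — short.
Try y = 0.54 m: A R^(2/3) = 0.1603 — matches.

y_n = 0.54 m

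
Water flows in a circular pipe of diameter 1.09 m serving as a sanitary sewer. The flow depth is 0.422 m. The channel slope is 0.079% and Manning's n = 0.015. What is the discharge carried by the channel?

Q = 0.233 m³/s

For a circular section of diameter D = 1.09 m at depth y = 0.422 m, the central angle is θ = 2 arccos(1 − 2y/D) = 2.686 rad. Then A = (D²/8)(θ − sin θ) = 0.3336 m² and P = Dθ/2 = 1.464 m.
Hydraulic radius R = A/P = 0.3336/1.464 = 0.2279 m.
Manning's equation: Q = (1/n) A R^(2/3) S^(1/2) = (1/0.015) × 0.3336 × 0.2279^(2/3) × 0.00079^(1/2) = 0.233 m³/s.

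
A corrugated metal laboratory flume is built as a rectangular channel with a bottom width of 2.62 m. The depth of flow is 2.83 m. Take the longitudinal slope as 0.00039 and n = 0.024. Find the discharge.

Q = 5.67 m³/s

Flow area A = b·y = 2.62 × 2.83 = 7.415 m². Wetted perimeter P = b + 2y = 2.62 + 2×2.83 = 8.28 m.
Hydraulic radius R = A/P = 7.415/8.28 = 0.8955 m.
Manning's equation: Q = (1/n) A R^(2/3) S^(1/2) = (1/0.024) × 7.415 × 0.8955^(2/3) × 0.00039^(1/2) = 5.67 m³/s.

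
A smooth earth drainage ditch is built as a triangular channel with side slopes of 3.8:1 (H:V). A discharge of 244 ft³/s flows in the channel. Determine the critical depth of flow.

At critical depth, Q² T / (g A³) = 1, i.e. A³/T = Q²/g = 244²/32.2 = 1849.
Trying y = 2.28 ft: A³/T = 444.8 — short.
Trying y = 3.59 ft: A³/T = 4305 — over.
Trying y = 3.03 ft: A³/T = 1844 — close enough.

y_c = 3.03 ft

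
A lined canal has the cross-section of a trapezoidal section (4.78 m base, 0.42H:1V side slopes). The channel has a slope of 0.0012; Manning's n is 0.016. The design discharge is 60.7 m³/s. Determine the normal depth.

Manning's equation rearranged: A R^(2/3) = nQ / (1·√S) = 0.016 × 60.7 / (√0.0012) = 28.04.
At y = 2.73 m: A R^(2/3) = 21.31 — too small.
At y = 3.96 m: A R^(2/3) = 39.26 — too large.
At y = 3.23 m: A R^(2/3) = 28.03 — ≈ 28.04.

y_n = 3.23 m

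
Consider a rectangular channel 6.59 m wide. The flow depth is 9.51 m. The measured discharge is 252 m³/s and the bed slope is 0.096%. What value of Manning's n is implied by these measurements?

Flow area A = b·y = 6.59 × 9.51 = 62.67 m². Wetted perimeter P = b + 2y = 6.59 + 2×9.51 = 25.61 m.
Hydraulic radius R = A/P = 62.67/25.61 = 2.447 m.
Rearranging Manning's equation: n = (1/Q) A R^(2/3) S^(1/2) = (1/252) × 62.67 × 2.447^(2/3) × √0.00096 = 0.014.

n = 0.014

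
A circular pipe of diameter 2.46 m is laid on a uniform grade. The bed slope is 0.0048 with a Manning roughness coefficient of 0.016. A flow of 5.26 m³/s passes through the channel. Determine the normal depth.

y_n = 1.01 m

Manning's equation rearranged: A R^(2/3) = nQ / (1·√S) = 0.016 × 5.26 / (√0.0048) = 1.215.
Trying y = 1.19 m: A R^(2/3) = 1.624 — too large.
Trying y = 1.01 m: A R^(2/3) = 1.215 — ≈ 1.215.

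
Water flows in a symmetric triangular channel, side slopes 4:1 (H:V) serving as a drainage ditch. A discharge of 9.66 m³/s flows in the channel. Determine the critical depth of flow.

At critical depth, Q² T / (g A³) = 1, i.e. A³/T = Q²/g = 9.66²/9.81 = 9.512.
Trying y = 0.843 m: A³/T = 3.406 — too small.
Trying y = 1.04 m: A³/T = 9.733 — close enough.

y_c = 1.04 m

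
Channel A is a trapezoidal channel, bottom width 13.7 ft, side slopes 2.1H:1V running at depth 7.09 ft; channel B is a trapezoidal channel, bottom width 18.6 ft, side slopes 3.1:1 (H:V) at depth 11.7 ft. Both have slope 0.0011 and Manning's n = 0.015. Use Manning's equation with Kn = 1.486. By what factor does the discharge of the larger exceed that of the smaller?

4.26

Channel A: With bottom width b = 13.7 ft and side slope z = 2.1: A = (b + zy)y = (13.7 + 2.1×7.09)×7.09 = 202.7 ft²; P = b + 2y√(1+z²) = 13.7 + 2×7.09×2.326 = 46.68 ft. Hydraulic radius R = A/P = 202.7/46.68 = 4.342 ft. Q_A = (1.486/0.015)·202.7·4.342^(2/3)·√0.0011 = 1773 ft³/s.
Channel B: With bottom width b = 18.6 ft and side slope z = 3.1: A = (b + zy)y = (18.6 + 3.1×11.7)×11.7 = 642 ft²; P = b + 2y√(1+z²) = 18.6 + 2×11.7×3.257 = 94.82 ft. Hydraulic radius R = A/P = 642/94.82 = 6.77 ft. Q_B = (1.486/0.015)·642·6.77^(2/3)·√0.0011 = 7549 ft³/s.
The larger discharge is 7549 ft³/s and the smaller is 1773 ft³/s; the ratio is 4.26.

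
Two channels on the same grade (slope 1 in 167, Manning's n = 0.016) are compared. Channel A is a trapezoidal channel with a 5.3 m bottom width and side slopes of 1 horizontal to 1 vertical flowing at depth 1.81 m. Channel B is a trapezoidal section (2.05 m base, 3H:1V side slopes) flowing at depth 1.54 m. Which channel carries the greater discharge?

channel A

Channel A: With bottom width b = 5.3 m and side slope z = 1: A = (b + zy)y = (5.3 + 1×1.81)×1.81 = 12.87 m²; P = b + 2y√(1+z²) = 5.3 + 2×1.81×1.414 = 10.42 m. Hydraulic radius R = A/P = 12.87/10.42 = 1.235 m. Q_A = (1/0.016)·12.87·1.235^(2/3)·√0.005988 = 71.65 m³/s.
Channel B: With bottom width b = 2.05 m and side slope z = 3: A = (b + zy)y = (2.05 + 3×1.54)×1.54 = 10.27 m²; P = b + 2y√(1+z²) = 2.05 + 2×1.54×3.162 = 11.79 m. Hydraulic radius R = A/P = 10.27/11.79 = 0.8712 m. Q_B = (1/0.016)·10.27·0.8712^(2/3)·√0.005988 = 45.32 m³/s.
Q_A = 71.65 m³/s vs Q_B = 45.32 m³/s, so channel A carries more.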